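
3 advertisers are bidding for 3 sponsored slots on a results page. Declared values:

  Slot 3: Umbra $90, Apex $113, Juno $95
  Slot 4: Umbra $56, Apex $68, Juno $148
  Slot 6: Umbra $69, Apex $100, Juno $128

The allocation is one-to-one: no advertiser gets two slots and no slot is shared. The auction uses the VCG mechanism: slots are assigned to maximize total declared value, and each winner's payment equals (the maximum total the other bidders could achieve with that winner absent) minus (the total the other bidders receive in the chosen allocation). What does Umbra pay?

Efficient allocation: Umbra→Slot 3 ($90), Apex→Slot 6 ($100), Juno→Slot 4 ($148); total welfare W = $338.
Umbra receives Slot 3 at value $90, so the others get W − 90 = $248.
Without Umbra: best allocation of the remaining 2 bidders over all 3 slots is Apex→Slot 3 ($113), Juno→Slot 4 ($148), total $261.
VCG payment = (others' best without Umbra) − (others' welfare with Umbra) = 261 − 248 = $13.

Umbra pays $13.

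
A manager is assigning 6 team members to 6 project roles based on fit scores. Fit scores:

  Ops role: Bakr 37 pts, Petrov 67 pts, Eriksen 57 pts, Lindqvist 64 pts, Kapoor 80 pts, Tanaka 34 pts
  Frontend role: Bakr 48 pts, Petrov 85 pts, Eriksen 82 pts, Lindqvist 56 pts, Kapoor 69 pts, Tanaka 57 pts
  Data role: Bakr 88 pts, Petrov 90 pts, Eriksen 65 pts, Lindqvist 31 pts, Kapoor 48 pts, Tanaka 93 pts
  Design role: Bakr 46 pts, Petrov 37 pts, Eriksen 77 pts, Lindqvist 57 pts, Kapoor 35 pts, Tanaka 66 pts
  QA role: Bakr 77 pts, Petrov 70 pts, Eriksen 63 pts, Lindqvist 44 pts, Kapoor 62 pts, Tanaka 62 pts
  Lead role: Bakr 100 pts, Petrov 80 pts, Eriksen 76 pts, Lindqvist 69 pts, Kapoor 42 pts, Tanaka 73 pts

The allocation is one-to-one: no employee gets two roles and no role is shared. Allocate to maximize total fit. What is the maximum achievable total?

This is a one-to-one assignment (maximum-weight bipartite matching).
Optimal: Bakr→Lead role (100 pts), Petrov→QA role (70 pts), Eriksen→Frontend role (82 pts), Lindqvist→Design role (57 pts), Kapoor→Ops role (80 pts), Tanaka→Data role (93 pts) — total 100+70+82+57+80+93 = 482 pts.
Row-greedy (each employee in turn takes its best remaining role) gives 464 pts, worse by 18.
Swapping Petrov↔Eriksen (Petrov→Frontend role 85 pts, Eriksen→QA role 63 pts) loses 4.
Checked against all permutations: 482 pts is optimal.

Maximum total: 482 pts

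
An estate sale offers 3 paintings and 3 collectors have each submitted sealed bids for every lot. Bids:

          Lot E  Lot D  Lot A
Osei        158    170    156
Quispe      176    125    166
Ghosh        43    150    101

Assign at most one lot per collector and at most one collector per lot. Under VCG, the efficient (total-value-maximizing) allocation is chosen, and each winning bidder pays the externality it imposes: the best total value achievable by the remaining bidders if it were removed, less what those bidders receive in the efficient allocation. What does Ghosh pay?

Efficient allocation: Osei→Lot A ($156), Quispe→Lot E ($176), Ghosh→Lot D ($150); total welfare W = $482.
Ghosh receives Lot D at value $150, so the others get W − 150 = $332.
Without Ghosh: best allocation of the remaining 2 bidders over all 3 lots is Osei→Lot D ($170), Quispe→Lot E ($176), total $346.
VCG payment = (others' best without Ghosh) − (others' welfare with Ghosh) = 346 − 332 = $14.

Ghosh pays $14.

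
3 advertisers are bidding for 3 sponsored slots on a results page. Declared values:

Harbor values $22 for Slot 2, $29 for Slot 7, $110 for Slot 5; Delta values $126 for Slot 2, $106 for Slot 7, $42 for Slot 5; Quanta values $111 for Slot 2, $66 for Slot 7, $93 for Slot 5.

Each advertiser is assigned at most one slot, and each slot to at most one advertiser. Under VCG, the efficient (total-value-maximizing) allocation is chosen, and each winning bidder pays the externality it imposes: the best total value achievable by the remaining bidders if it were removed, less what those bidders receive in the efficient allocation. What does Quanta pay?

Efficient allocation: Harbor→Slot 5 ($110), Delta→Slot 7 ($106), Quanta→Slot 2 ($111); total welfare W = $327.
Quanta receives Slot 2 at value $111, so the others get W − 111 = $216.
Without Quanta: best allocation of the remaining 2 bidders over all 3 slots is Harbor→Slot 5 ($110), Delta→Slot 2 ($126), total $236.
VCG payment = (others' best without Quanta) − (others' welfare with Quanta) = 236 − 216 = $20.

Quanta pays $20.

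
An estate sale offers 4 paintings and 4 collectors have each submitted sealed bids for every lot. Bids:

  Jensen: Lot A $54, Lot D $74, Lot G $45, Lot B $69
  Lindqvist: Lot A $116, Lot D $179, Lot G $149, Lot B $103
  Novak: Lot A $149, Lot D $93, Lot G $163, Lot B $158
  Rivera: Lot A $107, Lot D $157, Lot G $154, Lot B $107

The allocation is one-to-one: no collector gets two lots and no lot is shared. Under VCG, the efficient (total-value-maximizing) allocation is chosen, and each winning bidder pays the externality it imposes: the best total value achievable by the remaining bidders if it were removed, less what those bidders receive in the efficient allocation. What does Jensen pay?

Efficient allocation: Jensen→Lot B ($69), Lindqvist→Lot D ($179), Novak→Lot A ($149), Rivera→Lot G ($154); total welfare W = $551.
Jensen receives Lot B at value $69, so the others get W − 69 = $482.
Without Jensen: best allocation of the remaining 3 bidders over all 4 lots is Lindqvist→Lot D ($179), Novak→Lot B ($158), Rivera→Lot G ($154), total $491.
VCG payment = (others' best without Jensen) − (others' welfare with Jensen) = 491 − 482 = $9.

Jensen pays $9.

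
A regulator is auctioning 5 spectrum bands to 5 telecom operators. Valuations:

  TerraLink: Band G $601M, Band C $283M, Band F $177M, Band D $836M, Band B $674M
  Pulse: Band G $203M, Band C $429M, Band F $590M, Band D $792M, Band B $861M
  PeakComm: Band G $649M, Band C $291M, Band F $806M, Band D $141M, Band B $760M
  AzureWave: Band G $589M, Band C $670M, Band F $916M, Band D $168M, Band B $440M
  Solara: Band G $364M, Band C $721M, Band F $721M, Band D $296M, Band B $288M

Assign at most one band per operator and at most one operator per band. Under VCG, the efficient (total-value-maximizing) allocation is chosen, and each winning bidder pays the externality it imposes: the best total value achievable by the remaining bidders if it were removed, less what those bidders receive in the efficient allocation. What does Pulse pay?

Efficient allocation: TerraLink→Band D ($836M), Pulse→Band B ($861M), PeakComm→Band G ($649M), AzureWave→Band F ($916M), Solara→Band C ($721M); total welfare W = $3983M.
Pulse receives Band B at value $861M, so the others get W − 861 = $3122M.
Without Pulse: best allocation of the remaining 4 bidders over all 5 bands is TerraLink→Band D ($836M), PeakComm→Band B ($760M), AzureWave→Band F ($916M), Solara→Band C ($721M), total $3233M.
VCG payment = (others' best without Pulse) − (others' welfare with Pulse) = 3233 − 3122 = $111M.

Pulse pays $111M.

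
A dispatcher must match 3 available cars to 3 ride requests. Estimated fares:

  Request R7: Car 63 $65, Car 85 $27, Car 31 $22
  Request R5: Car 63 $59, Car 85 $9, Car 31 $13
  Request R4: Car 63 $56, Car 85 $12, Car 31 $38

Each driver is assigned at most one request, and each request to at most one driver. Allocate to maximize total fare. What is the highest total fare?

Max total: $124

Optimal: Car 63→Request R5 ($59), Car 85→Request R7 ($27), Car 31→Request R4 ($38) — total 59+27+38 = $124.
Swapping Car 85↔Car 31 (Car 85→Request R4 $12, Car 31→Request R7 $22) loses 31.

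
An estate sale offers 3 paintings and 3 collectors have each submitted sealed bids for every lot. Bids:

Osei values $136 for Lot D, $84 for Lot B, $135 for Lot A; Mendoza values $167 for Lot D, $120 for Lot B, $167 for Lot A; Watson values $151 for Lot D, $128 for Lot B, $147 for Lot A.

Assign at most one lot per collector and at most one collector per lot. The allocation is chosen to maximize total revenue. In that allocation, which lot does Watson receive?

Optimal: Osei→Lot D ($136), Mendoza→Lot A ($167), Watson→Lot B ($128) — total 136+167+128 = $431.
Column-greedy (each lot in turn goes to its best remaining collector) gives $430, worse by 1.
Watson's own top lot is Lot D ($151), but forcing Watson→Lot D and reassigning the rest optimally gives only $406 — worse by 25.

Watson receives Lot B.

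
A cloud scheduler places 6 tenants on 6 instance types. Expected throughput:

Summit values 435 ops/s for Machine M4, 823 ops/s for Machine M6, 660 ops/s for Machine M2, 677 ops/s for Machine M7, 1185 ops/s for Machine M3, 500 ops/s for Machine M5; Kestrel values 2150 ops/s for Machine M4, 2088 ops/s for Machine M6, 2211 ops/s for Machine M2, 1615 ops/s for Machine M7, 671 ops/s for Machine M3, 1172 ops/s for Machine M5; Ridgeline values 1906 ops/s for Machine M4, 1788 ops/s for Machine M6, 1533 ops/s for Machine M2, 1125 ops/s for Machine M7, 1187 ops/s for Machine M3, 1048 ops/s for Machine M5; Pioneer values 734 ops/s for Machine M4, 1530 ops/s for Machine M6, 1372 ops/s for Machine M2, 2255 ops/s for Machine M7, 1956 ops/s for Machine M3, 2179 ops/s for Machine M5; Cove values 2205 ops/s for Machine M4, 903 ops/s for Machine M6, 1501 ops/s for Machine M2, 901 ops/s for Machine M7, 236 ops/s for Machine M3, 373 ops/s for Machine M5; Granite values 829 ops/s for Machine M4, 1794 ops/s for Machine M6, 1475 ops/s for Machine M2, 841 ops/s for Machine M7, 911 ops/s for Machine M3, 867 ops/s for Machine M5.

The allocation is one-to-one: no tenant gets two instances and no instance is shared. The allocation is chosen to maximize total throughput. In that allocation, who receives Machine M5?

This is the linear assignment problem.
Optimal: Summit→Machine M3 (1185 ops/s), Kestrel→Machine M2 (2211 ops/s), Ridgeline→Machine M7 (1125 ops/s), Pioneer→Machine M5 (2179 ops/s), Cove→Machine M4 (2205 ops/s), Granite→Machine M6 (1794 ops/s) — total 1185+2211+1125+2179+2205+1794 = 10699 ops/s.
Column-greedy (each instance in turn goes to its best remaining tenant) gives 10133 ops/s, worse by 566.
Pioneer's own top instance is Machine M7 (2255 ops/s), but forcing Pioneer→Machine M7 and reassigning the rest optimally gives only 10698 ops/s — worse by 1.

Pioneer receives Machine M5.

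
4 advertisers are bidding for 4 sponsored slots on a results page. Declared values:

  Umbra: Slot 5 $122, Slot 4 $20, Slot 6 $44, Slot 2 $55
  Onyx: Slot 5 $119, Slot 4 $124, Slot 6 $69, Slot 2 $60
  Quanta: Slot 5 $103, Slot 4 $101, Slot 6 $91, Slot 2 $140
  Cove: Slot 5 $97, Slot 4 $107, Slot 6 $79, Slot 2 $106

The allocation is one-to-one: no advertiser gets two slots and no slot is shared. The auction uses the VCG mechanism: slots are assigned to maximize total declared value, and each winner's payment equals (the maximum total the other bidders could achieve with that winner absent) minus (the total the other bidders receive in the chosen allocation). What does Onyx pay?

Onyx pays $28.

Efficient allocation: Umbra→Slot 5 ($122), Onyx→Slot 4 ($124), Quanta→Slot 2 ($140), Cove→Slot 6 ($79); total welfare W = $465.
Onyx receives Slot 4 at value $124, so the others get W − 124 = $341.
Without Onyx: best allocation of the remaining 3 bidders over all 4 slots is Umbra→Slot 5 ($122), Quanta→Slot 2 ($140), Cove→Slot 4 ($107), total $369.
VCG payment = (others' best without Onyx) − (others' welfare with Onyx) = 369 − 341 = $28.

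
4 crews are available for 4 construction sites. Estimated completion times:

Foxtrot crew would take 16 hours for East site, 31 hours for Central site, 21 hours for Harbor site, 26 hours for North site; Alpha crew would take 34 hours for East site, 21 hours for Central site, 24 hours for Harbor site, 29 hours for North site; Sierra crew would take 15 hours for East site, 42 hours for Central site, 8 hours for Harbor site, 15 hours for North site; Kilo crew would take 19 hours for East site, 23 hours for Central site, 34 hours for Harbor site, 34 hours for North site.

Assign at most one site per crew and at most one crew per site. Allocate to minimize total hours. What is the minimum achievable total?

Optimal: Foxtrot crew→North site (26 hours), Alpha crew→Central site (21 hours), Sierra crew→Harbor site (8 hours), Kilo crew→East site (19 hours) — total 26+21+8+19 = 74 hours.

Min total: 74 hours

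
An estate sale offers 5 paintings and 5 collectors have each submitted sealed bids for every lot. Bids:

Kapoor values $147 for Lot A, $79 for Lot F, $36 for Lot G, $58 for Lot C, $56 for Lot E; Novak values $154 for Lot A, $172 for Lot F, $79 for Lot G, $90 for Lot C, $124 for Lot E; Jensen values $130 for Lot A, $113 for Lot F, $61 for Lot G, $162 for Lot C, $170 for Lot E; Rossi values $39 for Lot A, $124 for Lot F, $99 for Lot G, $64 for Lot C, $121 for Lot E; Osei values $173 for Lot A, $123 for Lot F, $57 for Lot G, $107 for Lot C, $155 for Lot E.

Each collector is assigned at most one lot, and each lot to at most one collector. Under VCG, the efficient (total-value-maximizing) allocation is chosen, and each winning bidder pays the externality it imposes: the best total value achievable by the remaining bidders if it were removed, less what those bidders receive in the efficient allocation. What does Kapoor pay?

Kapoor pays $40.

Efficient allocation: Kapoor→Lot A ($147), Novak→Lot F ($172), Jensen→Lot C ($162), Rossi→Lot G ($99), Osei→Lot E ($155); total welfare W = $735.
Kapoor receives Lot A at value $147, so the others get W − 147 = $588.
Without Kapoor: best allocation of the remaining 4 bidders over all 5 lots is Novak→Lot F ($172), Jensen→Lot C ($162), Rossi→Lot E ($121), Osei→Lot A ($173), total $628.
VCG payment = (others' best without Kapoor) − (others' welfare with Kapoor) = 628 − 588 = $40.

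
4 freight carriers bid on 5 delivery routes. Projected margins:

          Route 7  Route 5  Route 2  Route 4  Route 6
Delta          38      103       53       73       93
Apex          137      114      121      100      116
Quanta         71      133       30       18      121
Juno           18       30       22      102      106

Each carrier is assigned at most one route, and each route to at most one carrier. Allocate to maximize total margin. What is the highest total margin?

Maximum total: $465k

Optimal: Delta→Route 6 ($93k), Apex→Route 7 ($137k), Quanta→Route 5 ($133k), Juno→Route 4 ($102k) — total 93+137+133+102 = $465k.
Max-entry greedy (repeatedly take the single best remaining cell) gives $449k, worse by 16.
Swapping Juno↔Delta (Juno→Route 6 $106k, Delta→Route 4 $73k) loses 16.
No other one-to-one assignment exceeds $465k.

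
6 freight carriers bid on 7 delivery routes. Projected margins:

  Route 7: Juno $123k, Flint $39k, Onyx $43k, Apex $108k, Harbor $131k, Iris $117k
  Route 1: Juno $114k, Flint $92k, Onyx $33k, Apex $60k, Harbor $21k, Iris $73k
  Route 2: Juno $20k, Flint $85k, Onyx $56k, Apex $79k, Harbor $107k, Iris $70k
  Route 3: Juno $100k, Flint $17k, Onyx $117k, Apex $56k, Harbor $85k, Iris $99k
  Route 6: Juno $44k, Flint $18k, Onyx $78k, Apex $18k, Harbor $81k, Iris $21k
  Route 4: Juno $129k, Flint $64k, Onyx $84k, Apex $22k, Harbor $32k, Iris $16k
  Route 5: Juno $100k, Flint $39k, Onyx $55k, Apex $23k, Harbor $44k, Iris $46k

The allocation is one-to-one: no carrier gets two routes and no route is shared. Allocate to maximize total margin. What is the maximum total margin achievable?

This is the linear assignment problem.
Optimal: Juno→Route 4 ($129k), Flint→Route 1 ($92k), Onyx→Route 3 ($117k), Apex→Route 2 ($79k), Harbor→Route 6 ($81k), Iris→Route 7 ($117k) — total 129+92+117+79+81+117 = $615k.

Max total: $615k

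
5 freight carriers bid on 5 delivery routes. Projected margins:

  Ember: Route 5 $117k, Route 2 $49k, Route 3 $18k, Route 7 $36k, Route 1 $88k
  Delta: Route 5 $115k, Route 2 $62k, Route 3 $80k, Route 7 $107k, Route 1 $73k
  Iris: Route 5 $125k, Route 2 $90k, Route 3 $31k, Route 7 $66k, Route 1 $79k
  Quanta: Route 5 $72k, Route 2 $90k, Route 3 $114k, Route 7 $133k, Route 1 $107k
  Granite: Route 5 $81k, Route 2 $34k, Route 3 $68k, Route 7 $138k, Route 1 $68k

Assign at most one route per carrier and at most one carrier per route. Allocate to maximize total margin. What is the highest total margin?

Max total: $545k

Treat this as an assignment problem: match each carrier to one route.
Optimal: Ember→Route 1 ($88k), Delta→Route 5 ($115k), Iris→Route 2 ($90k), Quanta→Route 3 ($114k), Granite→Route 7 ($138k) — total 88+115+90+114+138 = $545k.
Column-greedy (each route in turn goes to its best remaining carrier) gives $521k, worse by 24.
Next-best assignment: Ember→Route 5, Delta→Route 3, Iris→Route 2, Quanta→Route 1, Granite→Route 7 = $532k.
Swapping Ember↔Delta (Ember→Route 5 $117k, Delta→Route 1 $73k) loses 13.
No other one-to-one assignment exceeds $545k.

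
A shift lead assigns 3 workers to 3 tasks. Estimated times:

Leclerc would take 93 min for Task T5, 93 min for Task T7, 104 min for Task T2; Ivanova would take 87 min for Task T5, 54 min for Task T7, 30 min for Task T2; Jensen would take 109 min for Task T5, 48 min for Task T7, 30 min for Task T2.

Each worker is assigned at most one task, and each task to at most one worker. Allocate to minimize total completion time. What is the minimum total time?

Optimal: Leclerc→Task T5 (93 min), Ivanova→Task T2 (30 min), Jensen→Task T7 (48 min) — total 93+30+48 = 171 min.

Minimum total: 171 min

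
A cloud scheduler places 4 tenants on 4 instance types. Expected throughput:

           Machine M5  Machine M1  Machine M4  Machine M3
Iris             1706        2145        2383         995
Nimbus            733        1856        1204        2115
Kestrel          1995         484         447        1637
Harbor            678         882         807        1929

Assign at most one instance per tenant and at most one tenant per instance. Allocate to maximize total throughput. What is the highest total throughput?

Max total: 8163 ops/s

Optimal: Iris→Machine M4 (2383 ops/s), Nimbus→Machine M1 (1856 ops/s), Kestrel→Machine M5 (1995 ops/s), Harbor→Machine M3 (1929 ops/s) — total 2383+1856+1995+1929 = 8163 ops/s.
Column-greedy (each instance in turn goes to its best remaining tenant) gives 7273 ops/s, worse by 890.
Next-best assignment: Iris→Machine M4, Nimbus→Machine M3, Kestrel→Machine M5, Harbor→Machine M1 = 7375 ops/s.
Swapping Nimbus↔Harbor (Nimbus→Machine M3 2115 ops/s, Harbor→Machine M1 882 ops/s) loses 788.
Checked against all permutations: 8163 ops/s is optimal.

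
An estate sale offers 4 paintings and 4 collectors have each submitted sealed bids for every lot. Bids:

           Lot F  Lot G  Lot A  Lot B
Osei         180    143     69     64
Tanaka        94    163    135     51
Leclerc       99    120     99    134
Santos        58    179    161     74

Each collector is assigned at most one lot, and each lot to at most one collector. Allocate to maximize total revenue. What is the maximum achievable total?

Maximum total: $638

Optimal: Osei→Lot F ($180), Tanaka→Lot G ($163), Leclerc→Lot B ($134), Santos→Lot A ($161) — total 180+163+134+161 = $638.
Column-greedy (each lot in turn goes to its best remaining collector) gives $628, worse by 10.
Swapping Osei↔Tanaka (Osei→Lot G $143, Tanaka→Lot F $94) loses 106.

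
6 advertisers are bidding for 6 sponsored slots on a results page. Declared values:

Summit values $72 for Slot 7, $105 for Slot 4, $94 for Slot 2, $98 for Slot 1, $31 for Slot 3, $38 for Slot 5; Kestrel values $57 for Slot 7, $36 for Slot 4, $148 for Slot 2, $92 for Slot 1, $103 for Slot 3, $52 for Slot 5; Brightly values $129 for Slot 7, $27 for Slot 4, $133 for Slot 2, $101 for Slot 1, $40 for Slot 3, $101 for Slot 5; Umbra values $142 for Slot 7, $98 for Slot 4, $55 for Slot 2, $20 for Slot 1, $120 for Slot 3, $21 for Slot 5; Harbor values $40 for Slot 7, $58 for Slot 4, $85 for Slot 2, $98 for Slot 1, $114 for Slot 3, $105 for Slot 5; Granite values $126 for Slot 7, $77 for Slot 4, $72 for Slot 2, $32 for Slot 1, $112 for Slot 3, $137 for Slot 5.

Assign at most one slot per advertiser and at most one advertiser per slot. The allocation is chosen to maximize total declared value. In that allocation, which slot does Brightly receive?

Brightly receives Slot 1.

Optimal: Summit→Slot 4 ($105), Kestrel→Slot 2 ($148), Brightly→Slot 1 ($101), Umbra→Slot 7 ($142), Harbor→Slot 3 ($114), Granite→Slot 5 ($137) — total 105+148+101+142+114+137 = $747.
Row-greedy (each advertiser in turn takes its best remaining slot) gives $639, worse by 108.
Next-best assignment: Summit→Slot 4, Kestrel→Slot 2, Brightly→Slot 7, Umbra→Slot 3, Harbor→Slot 1, Granite→Slot 5 = $737.
Swapping Kestrel↔Granite (Kestrel→Slot 5 $52, Granite→Slot 2 $72) loses 161.
Checked against all permutations: $747 is optimal.
Brightly's own top slot is Slot 2 ($133), but forcing Brightly→Slot 2 and reassigning the rest optimally gives only $723 — worse by 24.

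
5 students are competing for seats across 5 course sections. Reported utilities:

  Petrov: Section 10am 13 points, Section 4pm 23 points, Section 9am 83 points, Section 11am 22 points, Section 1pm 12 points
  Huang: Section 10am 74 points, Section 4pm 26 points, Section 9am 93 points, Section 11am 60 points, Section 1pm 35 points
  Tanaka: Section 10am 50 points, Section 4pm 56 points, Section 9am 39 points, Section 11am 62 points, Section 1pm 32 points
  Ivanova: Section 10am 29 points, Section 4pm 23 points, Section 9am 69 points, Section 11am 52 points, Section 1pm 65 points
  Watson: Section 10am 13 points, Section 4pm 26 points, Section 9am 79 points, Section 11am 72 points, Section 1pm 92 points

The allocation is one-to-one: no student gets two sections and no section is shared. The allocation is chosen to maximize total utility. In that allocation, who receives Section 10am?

Huang receives Section 10am.

Optimal: Petrov→Section 9am (83 points), Huang→Section 10am (74 points), Tanaka→Section 4pm (56 points), Ivanova→Section 11am (52 points), Watson→Section 1pm (92 points) — total 83+74+56+52+92 = 357 points.
Row-greedy (each student in turn takes its best remaining section) gives 310 points, worse by 47.
Huang's own top section is Section 9am (93 points), but forcing Huang→Section 9am and reassigning the rest optimally gives only 310 points — worse by 47.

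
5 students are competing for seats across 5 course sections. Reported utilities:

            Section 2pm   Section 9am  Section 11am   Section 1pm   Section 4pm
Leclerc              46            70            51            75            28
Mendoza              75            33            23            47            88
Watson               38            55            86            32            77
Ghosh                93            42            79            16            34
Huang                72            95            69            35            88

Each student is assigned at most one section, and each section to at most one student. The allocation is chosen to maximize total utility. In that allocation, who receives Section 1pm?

Leclerc receives Section 1pm.

Optimal: Leclerc→Section 1pm (75 points), Mendoza→Section 4pm (88 points), Watson→Section 11am (86 points), Ghosh→Section 2pm (93 points), Huang→Section 9am (95 points) — total 75+88+86+93+95 = 437 points.
Next-best assignment: Leclerc→Section 1pm, Mendoza→Section 2pm, Watson→Section 4pm, Ghosh→Section 11am, Huang→Section 9am = 401 points.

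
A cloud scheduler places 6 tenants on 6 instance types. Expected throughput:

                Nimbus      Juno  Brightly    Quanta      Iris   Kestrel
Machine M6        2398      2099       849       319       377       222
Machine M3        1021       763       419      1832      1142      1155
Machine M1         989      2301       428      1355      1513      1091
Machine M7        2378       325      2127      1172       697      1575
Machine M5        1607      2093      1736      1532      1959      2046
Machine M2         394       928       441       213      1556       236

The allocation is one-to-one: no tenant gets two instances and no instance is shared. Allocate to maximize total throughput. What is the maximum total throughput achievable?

Max total: 12260 ops/s

Optimal: Nimbus→Machine M6 (2398 ops/s), Juno→Machine M1 (2301 ops/s), Brightly→Machine M7 (2127 ops/s), Quanta→Machine M3 (1832 ops/s), Iris→Machine M2 (1556 ops/s), Kestrel→Machine M5 (2046 ops/s) — total 2398+2301+2127+1832+1556+2046 = 12260 ops/s.
Next-best assignment: Nimbus→Machine M6, Juno→Machine M1, Brightly→Machine M5, Quanta→Machine M3, Iris→Machine M2, Kestrel→Machine M7 = 11398 ops/s.
Checked against all permutations: 12260 ops/s is optimal.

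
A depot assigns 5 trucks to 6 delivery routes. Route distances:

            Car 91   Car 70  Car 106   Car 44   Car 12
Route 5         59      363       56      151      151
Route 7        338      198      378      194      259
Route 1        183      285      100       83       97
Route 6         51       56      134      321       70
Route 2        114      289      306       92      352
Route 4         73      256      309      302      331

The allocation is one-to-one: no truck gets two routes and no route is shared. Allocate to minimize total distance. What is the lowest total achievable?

Min total: 374 km

Treat this as an assignment problem: match each truck to one route.
Optimal: Car 91→Route 4 (73 km), Car 70→Route 6 (56 km), Car 106→Route 5 (56 km), Car 44→Route 2 (92 km), Car 12→Route 1 (97 km) — total 73+56+56+92+97 = 374 km.
Min-entry greedy (repeatedly take the single cheapest remaining cell) gives 719 km, worse by 345.
Next-best assignment: Car 91→Route 4, Car 70→Route 6, Car 106→Route 1, Car 44→Route 2, Car 12→Route 5 = 472 km.
Checked against all permutations: 374 km is optimal.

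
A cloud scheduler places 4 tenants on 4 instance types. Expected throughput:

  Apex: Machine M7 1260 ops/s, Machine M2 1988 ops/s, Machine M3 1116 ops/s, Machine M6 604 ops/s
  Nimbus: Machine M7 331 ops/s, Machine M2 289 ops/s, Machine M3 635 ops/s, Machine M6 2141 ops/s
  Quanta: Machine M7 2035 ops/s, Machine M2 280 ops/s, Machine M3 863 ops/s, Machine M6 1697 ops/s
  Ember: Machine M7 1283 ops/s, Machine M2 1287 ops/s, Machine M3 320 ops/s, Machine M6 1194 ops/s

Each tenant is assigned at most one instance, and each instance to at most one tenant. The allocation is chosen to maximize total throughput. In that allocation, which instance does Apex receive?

This is the linear assignment problem.
Optimal: Apex→Machine M3 (1116 ops/s), Nimbus→Machine M6 (2141 ops/s), Quanta→Machine M7 (2035 ops/s), Ember→Machine M2 (1287 ops/s) — total 1116+2141+2035+1287 = 6579 ops/s.
Column-greedy (each instance in turn goes to its best remaining tenant) gives 5852 ops/s, worse by 727.
Swapping Ember↔Nimbus (Ember→Machine M6 1194 ops/s, Nimbus→Machine M2 289 ops/s) loses 1945.
Apex's own top instance is Machine M2 (1988 ops/s), but forcing Apex→Machine M2 and reassigning the rest optimally gives only 6484 ops/s — worse by 95.

Apex receives Machine M3.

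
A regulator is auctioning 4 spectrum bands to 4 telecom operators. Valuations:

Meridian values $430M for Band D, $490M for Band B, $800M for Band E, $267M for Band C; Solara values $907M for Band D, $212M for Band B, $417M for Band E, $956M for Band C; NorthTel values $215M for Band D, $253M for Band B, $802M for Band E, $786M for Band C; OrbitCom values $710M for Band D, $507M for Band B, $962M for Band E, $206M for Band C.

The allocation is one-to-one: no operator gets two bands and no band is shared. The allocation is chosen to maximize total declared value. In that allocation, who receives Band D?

This is the linear assignment problem.
Optimal: Meridian→Band B ($490M), Solara→Band D ($907M), NorthTel→Band C ($786M), OrbitCom→Band E ($962M) — total 490+907+786+962 = $3145M.
Row-greedy (each operator in turn takes its best remaining band) gives $2719M, worse by 426.
Next-best assignment: Meridian→Band E, Solara→Band D, NorthTel→Band C, OrbitCom→Band B = $3000M.
Swapping Solara↔OrbitCom (Solara→Band E $417M, OrbitCom→Band D $710M) loses 742.
No other one-to-one assignment exceeds $3145M.
Solara's own top band is Band C ($956M), but forcing Solara→Band C and reassigning the rest optimally gives only $2958M — worse by 187.

Solara receives Band D.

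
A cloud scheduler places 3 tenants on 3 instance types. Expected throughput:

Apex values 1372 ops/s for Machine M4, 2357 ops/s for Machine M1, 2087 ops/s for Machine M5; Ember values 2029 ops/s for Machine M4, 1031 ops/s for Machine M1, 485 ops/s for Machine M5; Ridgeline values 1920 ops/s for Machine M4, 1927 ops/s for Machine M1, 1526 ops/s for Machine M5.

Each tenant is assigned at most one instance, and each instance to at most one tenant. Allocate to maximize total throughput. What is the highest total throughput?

Optimal: Apex→Machine M5 (2087 ops/s), Ember→Machine M4 (2029 ops/s), Ridgeline→Machine M1 (1927 ops/s) — total 2087+2029+1927 = 6043 ops/s.
Column-greedy (each instance in turn goes to its best remaining tenant) gives 5912 ops/s, worse by 131.
Next-best assignment: Apex→Machine M1, Ember→Machine M4, Ridgeline→Machine M5 = 5912 ops/s.

Maximum total: 6043 ops/s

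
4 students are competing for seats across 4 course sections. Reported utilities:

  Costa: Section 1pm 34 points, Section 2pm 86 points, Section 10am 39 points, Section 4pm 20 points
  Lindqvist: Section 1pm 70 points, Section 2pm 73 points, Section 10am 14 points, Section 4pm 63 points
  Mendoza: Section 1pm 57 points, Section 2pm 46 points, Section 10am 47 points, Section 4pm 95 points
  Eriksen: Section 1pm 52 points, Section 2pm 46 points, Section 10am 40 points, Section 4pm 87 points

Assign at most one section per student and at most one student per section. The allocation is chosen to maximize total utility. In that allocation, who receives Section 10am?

Treat this as an assignment problem: match each student to one section.
Optimal: Costa→Section 2pm (86 points), Lindqvist→Section 1pm (70 points), Mendoza→Section 4pm (95 points), Eriksen→Section 10am (40 points) — total 86+70+95+40 = 291 points.
Column-greedy (each section in turn goes to its best remaining student) gives 290 points, worse by 1.
Eriksen's own top section is Section 4pm (87 points), but forcing Eriksen→Section 4pm and reassigning the rest optimally gives only 290 points — worse by 1.

Eriksen receives Section 10am.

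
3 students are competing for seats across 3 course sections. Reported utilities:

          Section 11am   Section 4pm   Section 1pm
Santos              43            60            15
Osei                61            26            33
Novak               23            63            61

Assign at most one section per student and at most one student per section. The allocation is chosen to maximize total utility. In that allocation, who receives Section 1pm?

Novak receives Section 1pm.

This is a one-to-one assignment (maximum-weight bipartite matching).
Optimal: Santos→Section 4pm (60 points), Osei→Section 11am (61 points), Novak→Section 1pm (61 points) — total 60+61+61 = 182 points.
Max-entry greedy (repeatedly take the single best remaining cell) gives 139 points, worse by 43.
Next-best assignment: Santos→Section 11am, Osei→Section 1pm, Novak→Section 4pm = 139 points.
Every other assignment is strictly worse.
Novak's own top section is Section 4pm (63 points), but forcing Novak→Section 4pm and reassigning the rest optimally gives only 139 points — worse by 43.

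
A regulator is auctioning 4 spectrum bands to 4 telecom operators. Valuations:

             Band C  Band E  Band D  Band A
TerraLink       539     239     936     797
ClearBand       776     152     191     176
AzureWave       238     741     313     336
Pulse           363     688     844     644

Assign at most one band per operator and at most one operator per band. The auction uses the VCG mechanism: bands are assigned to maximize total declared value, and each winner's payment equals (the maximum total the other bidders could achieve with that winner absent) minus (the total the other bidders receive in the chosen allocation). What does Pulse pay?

Pulse pays $139M.

Efficient allocation: TerraLink→Band A ($797M), ClearBand→Band C ($776M), AzureWave→Band E ($741M), Pulse→Band D ($844M); total welfare W = $3158M.
Pulse receives Band D at value $844M, so the others get W − 844 = $2314M.
Without Pulse: best allocation of the remaining 3 bidders over all 4 bands is TerraLink→Band D ($936M), ClearBand→Band C ($776M), AzureWave→Band E ($741M), total $2453M.
VCG payment = (others' best without Pulse) − (others' welfare with Pulse) = 2453 − 2314 = $139M.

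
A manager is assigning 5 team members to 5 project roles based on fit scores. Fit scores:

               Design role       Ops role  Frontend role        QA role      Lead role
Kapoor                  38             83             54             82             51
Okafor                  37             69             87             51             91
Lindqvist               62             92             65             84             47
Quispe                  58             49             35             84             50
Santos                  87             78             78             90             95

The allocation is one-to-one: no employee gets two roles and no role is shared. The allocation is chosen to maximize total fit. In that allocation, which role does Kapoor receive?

Kapoor receives QA role.

Optimal: Kapoor→QA role (82 pts), Okafor→Frontend role (87 pts), Lindqvist→Ops role (92 pts), Quispe→Design role (58 pts), Santos→Lead role (95 pts) — total 82+87+92+58+95 = 414 pts.
Row-greedy (each employee in turn takes its best remaining role) gives 394 pts, worse by 20.
Next-best assignment: Kapoor→Ops role, Okafor→Frontend role, Lindqvist→Design role, Quispe→QA role, Santos→Lead role = 411 pts.
No other one-to-one assignment exceeds 414 pts.
Kapoor's own top role is Ops role (83 pts), but forcing Kapoor→Ops role and reassigning the rest optimally gives only 411 pts — worse by 3.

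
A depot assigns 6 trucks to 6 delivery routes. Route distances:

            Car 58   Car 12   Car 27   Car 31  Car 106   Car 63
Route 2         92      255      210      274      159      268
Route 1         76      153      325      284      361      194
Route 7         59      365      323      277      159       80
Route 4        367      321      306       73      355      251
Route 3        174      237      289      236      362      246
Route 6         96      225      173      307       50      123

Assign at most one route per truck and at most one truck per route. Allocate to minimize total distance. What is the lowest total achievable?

Optimal: Car 58→Route 1 (76 km), Car 12→Route 3 (237 km), Car 27→Route 2 (210 km), Car 31→Route 4 (73 km), Car 106→Route 6 (50 km), Car 63→Route 7 (80 km) — total 76+237+210+73+50+80 = 726 km.
Next-best assignment: Car 58→Route 2, Car 12→Route 1, Car 27→Route 3, Car 31→Route 4, Car 106→Route 6, Car 63→Route 7 = 737 km.

Minimum total: 726 km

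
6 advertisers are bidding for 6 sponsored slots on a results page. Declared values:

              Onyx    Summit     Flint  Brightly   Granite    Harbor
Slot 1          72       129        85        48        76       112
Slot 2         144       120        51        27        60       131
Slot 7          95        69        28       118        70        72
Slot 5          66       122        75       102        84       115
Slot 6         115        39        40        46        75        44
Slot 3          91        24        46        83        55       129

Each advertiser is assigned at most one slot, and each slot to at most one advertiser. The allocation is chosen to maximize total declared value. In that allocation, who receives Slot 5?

Treat this as an assignment problem: match each advertiser to one slot.
Optimal: Onyx→Slot 2 ($144), Summit→Slot 5 ($122), Flint→Slot 1 ($85), Brightly→Slot 7 ($118), Granite→Slot 6 ($75), Harbor→Slot 3 ($129) — total 144+122+85+118+75+129 = $673.
Column-greedy (each slot in turn goes to its best remaining advertiser) gives $627, worse by 46.
Next-best assignment: Onyx→Slot 2, Summit→Slot 1, Flint→Slot 5, Brightly→Slot 7, Granite→Slot 6, Harbor→Slot 3 = $670.
Every other assignment is strictly worse.
Summit's own top slot is Slot 1 ($129), but forcing Summit→Slot 1 and reassigning the rest optimally gives only $670 — worse by 3.

Summit receives Slot 5.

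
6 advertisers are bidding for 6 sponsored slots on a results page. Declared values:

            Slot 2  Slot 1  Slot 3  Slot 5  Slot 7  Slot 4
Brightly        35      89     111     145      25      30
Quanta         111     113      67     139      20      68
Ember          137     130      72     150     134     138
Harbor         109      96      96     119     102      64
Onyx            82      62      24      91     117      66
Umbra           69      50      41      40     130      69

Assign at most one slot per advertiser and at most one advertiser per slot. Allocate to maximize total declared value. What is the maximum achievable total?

Max total: $704

Optimal: Brightly→Slot 5 ($145), Quanta→Slot 1 ($113), Ember→Slot 4 ($138), Harbor→Slot 3 ($96), Onyx→Slot 2 ($82), Umbra→Slot 7 ($130) — total 145+113+138+96+82+130 = $704.
Row-greedy (each advertiser in turn takes its best remaining slot) gives $663, worse by 41.
No other one-to-one assignment exceeds $704.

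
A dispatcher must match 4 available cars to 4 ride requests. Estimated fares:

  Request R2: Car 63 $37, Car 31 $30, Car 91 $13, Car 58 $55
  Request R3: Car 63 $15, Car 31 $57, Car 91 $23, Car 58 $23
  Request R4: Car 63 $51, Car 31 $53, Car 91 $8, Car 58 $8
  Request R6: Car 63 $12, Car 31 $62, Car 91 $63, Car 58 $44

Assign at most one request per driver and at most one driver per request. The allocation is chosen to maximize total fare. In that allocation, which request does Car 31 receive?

This is the linear assignment problem.
Optimal: Car 63→Request R4 ($51), Car 31→Request R3 ($57), Car 91→Request R6 ($63), Car 58→Request R2 ($55) — total 51+57+63+55 = $226.
Row-greedy (each driver in turn takes its best remaining request) gives $191, worse by 35.
No other one-to-one assignment exceeds $226.
Car 31's own top request is Request R6 ($62), but forcing Car 31→Request R6 and reassigning the rest optimally gives only $191 — worse by 35.

Car 31 receives Request R3.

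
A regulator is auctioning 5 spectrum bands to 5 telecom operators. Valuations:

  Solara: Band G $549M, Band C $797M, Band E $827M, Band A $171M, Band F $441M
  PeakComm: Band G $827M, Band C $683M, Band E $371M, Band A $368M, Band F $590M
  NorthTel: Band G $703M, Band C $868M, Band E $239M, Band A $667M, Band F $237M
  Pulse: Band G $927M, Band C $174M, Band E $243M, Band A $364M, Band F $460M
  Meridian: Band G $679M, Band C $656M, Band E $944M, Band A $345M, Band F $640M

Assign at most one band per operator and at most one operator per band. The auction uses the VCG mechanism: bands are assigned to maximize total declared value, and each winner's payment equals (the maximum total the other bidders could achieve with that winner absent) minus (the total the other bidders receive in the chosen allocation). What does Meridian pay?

Efficient allocation: Solara→Band C ($797M), PeakComm→Band F ($590M), NorthTel→Band A ($667M), Pulse→Band G ($927M), Meridian→Band E ($944M); total welfare W = $3925M.
Meridian receives Band E at value $944M, so the others get W − 944 = $2981M.
Without Meridian: best allocation of the remaining 4 bidders over all 5 bands is Solara→Band E ($827M), PeakComm→Band F ($590M), NorthTel→Band C ($868M), Pulse→Band G ($927M), total $3212M.
VCG payment = (others' best without Meridian) − (others' welfare with Meridian) = 3212 − 2981 = $231M.

Meridian pays $231M.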